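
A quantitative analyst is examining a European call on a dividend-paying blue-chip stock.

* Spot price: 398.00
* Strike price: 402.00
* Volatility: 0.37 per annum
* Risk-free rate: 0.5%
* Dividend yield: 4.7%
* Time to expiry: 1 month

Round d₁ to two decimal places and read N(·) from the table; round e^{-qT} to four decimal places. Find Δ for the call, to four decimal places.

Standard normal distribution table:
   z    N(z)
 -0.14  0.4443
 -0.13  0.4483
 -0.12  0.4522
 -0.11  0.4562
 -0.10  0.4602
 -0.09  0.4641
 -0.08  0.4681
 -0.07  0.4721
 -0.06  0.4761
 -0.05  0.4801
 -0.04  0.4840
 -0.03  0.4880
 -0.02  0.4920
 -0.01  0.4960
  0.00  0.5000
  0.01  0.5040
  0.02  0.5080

0.4703

σ√T = 0.37 × 0.2887 = 0.1068
d₁ = [ln(398/402) + (0.005 − 0.047 + 0.37²/2)·0.08333] / 0.1068 = [-0.0100 + 0.0022] / 0.1068 = -0.0730 ⇒ -0.07
N(d₁) = N(-0.07) = 0.4721
Δ_call = exp(−qT)·N(d₁) = 0.9961·0.4721 = 0.4703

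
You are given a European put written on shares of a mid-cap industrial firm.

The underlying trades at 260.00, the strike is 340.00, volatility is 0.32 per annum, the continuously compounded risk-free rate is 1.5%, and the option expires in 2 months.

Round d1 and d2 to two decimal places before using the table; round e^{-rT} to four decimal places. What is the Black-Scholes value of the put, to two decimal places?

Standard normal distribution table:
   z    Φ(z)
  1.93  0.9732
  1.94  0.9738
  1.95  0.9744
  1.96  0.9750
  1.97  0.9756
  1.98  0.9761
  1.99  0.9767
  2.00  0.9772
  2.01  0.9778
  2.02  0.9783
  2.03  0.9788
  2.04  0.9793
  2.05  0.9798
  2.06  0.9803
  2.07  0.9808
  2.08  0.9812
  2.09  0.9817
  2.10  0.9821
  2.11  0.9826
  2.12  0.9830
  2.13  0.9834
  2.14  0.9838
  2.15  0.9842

79.42

T = 0.1667;  σ√T = 0.1306
d₁ = [ln(260/340) + (0.015 + ½·0.32²)·0.1667] / (σ√T) = (-0.2683 + 0.0110) / 0.1306 = -1.9690 which rounds to -1.97
d₂ = -1.9690 − 0.1306 = -2.0997 which rounds to -2.10
exp(−rT) = exp(−0.015·0.1667) = 0.9975
N(−d₂) = N(2.10) = 0.9821;  N(−d₁) = N(1.97) = 0.9756
P = 340·0.9975·0.9821 − 260·0.9756 = 333.0792 − 253.6560 = 79.4232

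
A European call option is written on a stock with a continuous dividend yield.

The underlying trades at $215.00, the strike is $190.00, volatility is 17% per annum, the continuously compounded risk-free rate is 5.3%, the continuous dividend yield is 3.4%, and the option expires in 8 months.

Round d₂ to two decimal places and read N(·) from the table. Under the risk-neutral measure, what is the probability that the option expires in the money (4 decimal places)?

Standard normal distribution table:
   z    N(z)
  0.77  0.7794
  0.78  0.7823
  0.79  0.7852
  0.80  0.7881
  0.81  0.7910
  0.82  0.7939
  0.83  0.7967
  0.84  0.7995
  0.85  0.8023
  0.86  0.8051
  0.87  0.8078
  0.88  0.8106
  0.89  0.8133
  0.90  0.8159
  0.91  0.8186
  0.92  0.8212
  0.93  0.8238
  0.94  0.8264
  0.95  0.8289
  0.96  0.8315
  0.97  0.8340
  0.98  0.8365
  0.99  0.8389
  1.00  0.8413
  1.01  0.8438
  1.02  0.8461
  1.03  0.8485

0.8186

σ√T = 0.17·√0.6667 = 0.1388
d₁ = [ln(215/190) + (0.053 − 0.034 + ½·0.17²)·0.6667] / (σ√T) = (0.1236 + 0.0223) / 0.1388 = 1.0512 which rounds to 1.05
d₂ = 1.0512 − 0.1388 = 0.9124 which rounds to 0.91
Pr(exercise) under Q = N(d₂) = 0.8186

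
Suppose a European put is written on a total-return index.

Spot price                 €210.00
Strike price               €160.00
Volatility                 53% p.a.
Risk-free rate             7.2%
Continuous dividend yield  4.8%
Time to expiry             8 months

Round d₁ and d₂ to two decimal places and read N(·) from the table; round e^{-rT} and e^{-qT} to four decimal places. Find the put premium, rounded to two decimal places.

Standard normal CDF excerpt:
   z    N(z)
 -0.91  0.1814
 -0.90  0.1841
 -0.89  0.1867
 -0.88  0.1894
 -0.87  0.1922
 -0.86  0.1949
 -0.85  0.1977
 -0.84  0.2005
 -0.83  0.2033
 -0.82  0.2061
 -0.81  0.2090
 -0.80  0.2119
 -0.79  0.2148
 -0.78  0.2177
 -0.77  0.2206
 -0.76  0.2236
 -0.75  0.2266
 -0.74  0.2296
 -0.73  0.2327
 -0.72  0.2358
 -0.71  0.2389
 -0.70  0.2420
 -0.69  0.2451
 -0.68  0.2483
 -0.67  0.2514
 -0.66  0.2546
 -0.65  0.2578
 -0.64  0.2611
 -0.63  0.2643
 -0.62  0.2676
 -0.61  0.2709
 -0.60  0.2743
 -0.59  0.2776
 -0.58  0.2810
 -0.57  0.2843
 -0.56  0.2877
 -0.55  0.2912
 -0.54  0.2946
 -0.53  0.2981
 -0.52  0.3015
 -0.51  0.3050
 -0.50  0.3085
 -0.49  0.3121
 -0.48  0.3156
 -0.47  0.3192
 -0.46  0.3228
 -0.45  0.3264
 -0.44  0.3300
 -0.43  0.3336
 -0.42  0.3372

σ√T = 0.53·√0.6667 = 0.4327
ln(S/K) + (r − q + σ²/2)T = ln(210/160) + (0.072 − 0.048 + 0.53²/2)·0.6667 = 0.2719 + 0.1096 = 0.3816
d₁ = 0.3816 / 0.4327 = 0.8817 ≈ 0.88
d₂ = d₁ − σ√T = 0.8817 − 0.4327 = 0.4490 ≈ 0.45
e^(−qT) = e^(−0.048·0.6667) = 0.9685;  e^(−rT) = e^(−0.072·0.6667) = 0.9531
N(−d₂) = N(-0.45) = 0.3264;  N(−d₁) = N(-0.88) = 0.1894
P = 160·0.9531·0.3264 − 210·0.9685·0.1894 = 49.7747 − 38.5211 = 11.2536

€11.25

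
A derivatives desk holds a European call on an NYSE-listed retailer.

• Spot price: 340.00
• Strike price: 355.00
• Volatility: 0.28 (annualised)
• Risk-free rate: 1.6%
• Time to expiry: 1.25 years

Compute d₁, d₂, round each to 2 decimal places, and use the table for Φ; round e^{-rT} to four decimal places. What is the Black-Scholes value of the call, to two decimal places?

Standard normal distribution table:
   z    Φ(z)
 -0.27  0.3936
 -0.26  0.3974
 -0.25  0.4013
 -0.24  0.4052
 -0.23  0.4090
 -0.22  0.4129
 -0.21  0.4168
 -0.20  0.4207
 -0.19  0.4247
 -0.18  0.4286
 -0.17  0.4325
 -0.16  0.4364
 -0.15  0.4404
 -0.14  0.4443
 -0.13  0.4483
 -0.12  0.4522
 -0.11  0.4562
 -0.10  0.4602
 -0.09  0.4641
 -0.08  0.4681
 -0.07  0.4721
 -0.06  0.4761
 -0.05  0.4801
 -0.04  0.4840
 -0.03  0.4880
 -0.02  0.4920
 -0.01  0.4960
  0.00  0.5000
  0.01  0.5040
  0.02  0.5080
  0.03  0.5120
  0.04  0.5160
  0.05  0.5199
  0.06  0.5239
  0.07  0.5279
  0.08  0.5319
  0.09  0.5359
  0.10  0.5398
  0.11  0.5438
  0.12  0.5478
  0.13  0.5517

38.53

σ√T = 0.28 × 1.1180 = 0.3130
ln(S/K) + (r + σ²/2)T = ln(340/355) + (0.016 + 0.28²/2)·1.25 = -0.0432 + 0.0690 = 0.0258
d₁ = 0.0258 / 0.3130 = 0.0825 → 0.08
d₂ = d₁ − σ√T = 0.0825 − 0.3130 = -0.2305 → -0.23
exp(−rT) = exp(−0.016·1.25) = 0.9802
N(d₁) = N(0.08) = 0.5319;  N(d₂) = N(-0.23) = 0.4090
C = 340·0.5319 − 355·0.9802·0.4090 = 180.8460 − 142.3201 = 38.5259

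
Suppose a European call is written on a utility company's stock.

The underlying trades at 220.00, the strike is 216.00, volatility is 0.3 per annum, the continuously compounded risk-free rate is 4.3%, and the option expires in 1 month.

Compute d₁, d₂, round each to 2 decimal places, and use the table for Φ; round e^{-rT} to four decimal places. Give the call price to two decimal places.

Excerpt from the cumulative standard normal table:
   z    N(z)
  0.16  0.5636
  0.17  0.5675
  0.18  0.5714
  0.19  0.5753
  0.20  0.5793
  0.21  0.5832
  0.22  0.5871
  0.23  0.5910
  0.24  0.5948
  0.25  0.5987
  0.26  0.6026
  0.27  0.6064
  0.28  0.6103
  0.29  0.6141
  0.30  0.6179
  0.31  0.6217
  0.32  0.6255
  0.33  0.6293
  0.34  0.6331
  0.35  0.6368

σ√T = 0.3 × 0.2887 = 0.0866
d₁ = [ln(220/216) + (0.043 + 0.3²/2)·0.08333] / 0.0866 = [0.0183 + 0.0073] / 0.0866 = 0.2966 ≈ 0.30
d₂ = d₁ − σ√T = 0.2966 − 0.0866 = 0.2100 ≈ 0.21
e^(−rT) = e^(−0.043·0.08333) = 0.9964
N(d₁) = N(0.30) = 0.6179;  N(d₂) = N(0.21) = 0.5832
C = 220·0.6179 − 216·0.9964·0.5832 = 135.9380 − 125.5177 = 10.4203

10.42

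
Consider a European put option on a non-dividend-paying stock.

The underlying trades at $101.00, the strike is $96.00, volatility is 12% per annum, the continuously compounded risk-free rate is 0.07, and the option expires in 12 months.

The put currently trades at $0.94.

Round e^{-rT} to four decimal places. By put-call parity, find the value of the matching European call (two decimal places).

$12.43

exp(−rT) = exp(−0.07·1) = 0.9324
Put-call parity: C − P = S − K·e^(−rT) = 101 − 96·0.9324 = 101 − 89.5104 = 11.4896
C = P + (C − P) = 0.94 + (11.4896) = 12.4296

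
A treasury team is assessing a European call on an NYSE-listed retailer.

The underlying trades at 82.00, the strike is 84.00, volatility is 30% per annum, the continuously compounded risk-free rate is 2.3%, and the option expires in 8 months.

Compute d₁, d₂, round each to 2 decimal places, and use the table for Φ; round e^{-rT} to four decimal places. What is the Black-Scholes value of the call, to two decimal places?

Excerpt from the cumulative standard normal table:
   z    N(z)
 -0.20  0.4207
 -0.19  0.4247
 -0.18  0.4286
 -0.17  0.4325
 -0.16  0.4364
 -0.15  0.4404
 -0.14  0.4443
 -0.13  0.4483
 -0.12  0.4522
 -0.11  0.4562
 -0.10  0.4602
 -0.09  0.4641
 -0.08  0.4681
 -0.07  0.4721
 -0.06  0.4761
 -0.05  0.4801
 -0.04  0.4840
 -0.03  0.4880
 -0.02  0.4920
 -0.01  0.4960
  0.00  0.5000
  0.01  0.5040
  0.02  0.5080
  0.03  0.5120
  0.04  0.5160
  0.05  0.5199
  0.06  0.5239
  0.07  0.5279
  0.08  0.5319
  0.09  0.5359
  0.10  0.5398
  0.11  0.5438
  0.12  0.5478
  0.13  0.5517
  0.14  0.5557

σ√T = 0.3·√0.6667 = 0.2449
ln(S/K) + (r + σ²/2)T = ln(82/84) + (0.023 + 0.3²/2)·0.6667 = -0.0241 + 0.0453 = 0.0212
d₁ = 0.0212 / 0.2449 = 0.0867 → 0.09
d₂ = d₁ − σ√T = 0.0867 − 0.2449 = -0.1583 → -0.16
exp(−rT) = exp(−0.023·0.6667) = 0.9848
C = 82·N(0.09) − 84·0.9848·N(-0.16) = 82·0.5359 − 84·0.9848·0.4364 = 43.9438 − 36.1004 = 7.8434

7.84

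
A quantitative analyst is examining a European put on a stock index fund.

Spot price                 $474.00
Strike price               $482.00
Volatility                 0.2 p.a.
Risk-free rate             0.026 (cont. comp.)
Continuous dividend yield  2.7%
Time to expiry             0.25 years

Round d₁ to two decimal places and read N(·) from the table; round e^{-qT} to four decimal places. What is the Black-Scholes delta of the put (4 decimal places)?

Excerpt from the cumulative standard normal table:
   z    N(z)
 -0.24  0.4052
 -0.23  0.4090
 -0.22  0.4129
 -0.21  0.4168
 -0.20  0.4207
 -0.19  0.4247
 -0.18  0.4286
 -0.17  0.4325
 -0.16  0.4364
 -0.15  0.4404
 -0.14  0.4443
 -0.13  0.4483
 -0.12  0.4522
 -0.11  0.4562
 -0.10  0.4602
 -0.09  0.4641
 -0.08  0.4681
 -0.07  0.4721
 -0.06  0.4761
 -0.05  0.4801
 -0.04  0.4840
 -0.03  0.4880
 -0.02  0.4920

σ√T = 0.2·√0.25 = 0.1000
d₁ = [ln(474/482) + (0.026 − 0.027 + 0.2²/2)·0.25] / 0.1000 = [-0.0167 + 0.0048] / 0.1000 = -0.1199 ⇒ -0.12
N(d₁) = N(-0.12) = 0.4522
Δ_put = e^(−qT)·(N(d₁) − 1) = 0.9933·(0.4522 − 1) = -0.5441

-0.5441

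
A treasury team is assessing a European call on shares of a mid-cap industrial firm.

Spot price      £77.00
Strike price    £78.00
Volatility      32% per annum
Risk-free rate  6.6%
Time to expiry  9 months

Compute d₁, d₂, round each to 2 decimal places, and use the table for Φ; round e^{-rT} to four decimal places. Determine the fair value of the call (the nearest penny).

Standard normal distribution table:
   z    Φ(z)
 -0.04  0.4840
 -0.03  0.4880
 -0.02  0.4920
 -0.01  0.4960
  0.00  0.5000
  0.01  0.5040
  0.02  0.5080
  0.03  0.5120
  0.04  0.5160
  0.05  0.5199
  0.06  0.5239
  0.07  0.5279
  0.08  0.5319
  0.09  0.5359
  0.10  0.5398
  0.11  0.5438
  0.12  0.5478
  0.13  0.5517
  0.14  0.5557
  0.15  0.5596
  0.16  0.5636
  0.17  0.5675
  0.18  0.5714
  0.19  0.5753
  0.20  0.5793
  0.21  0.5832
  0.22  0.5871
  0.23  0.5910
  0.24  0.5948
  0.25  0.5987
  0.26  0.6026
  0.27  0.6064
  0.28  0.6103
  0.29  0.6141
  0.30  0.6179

£9.87

σ√T = 0.32 × 0.8660 = 0.2771
ln(S/K) + (r + σ²/2)T = ln(77/78) + (0.066 + 0.32²/2)·0.75 = -0.0129 + 0.0879 = 0.0750
d₁ = 0.0750 / 0.2771 = 0.2706 → 0.27
d₂ = d₁ − σ√T = 0.2706 − 0.2771 = -0.0065 → -0.01
exp(−rT) = exp(−0.066·0.75) = 0.9517
C = 77·N(0.27) − 78·0.9517·N(-0.01) = 77·0.6064 − 78·0.9517·0.4960 = 46.6928 − 36.8194 = 9.8734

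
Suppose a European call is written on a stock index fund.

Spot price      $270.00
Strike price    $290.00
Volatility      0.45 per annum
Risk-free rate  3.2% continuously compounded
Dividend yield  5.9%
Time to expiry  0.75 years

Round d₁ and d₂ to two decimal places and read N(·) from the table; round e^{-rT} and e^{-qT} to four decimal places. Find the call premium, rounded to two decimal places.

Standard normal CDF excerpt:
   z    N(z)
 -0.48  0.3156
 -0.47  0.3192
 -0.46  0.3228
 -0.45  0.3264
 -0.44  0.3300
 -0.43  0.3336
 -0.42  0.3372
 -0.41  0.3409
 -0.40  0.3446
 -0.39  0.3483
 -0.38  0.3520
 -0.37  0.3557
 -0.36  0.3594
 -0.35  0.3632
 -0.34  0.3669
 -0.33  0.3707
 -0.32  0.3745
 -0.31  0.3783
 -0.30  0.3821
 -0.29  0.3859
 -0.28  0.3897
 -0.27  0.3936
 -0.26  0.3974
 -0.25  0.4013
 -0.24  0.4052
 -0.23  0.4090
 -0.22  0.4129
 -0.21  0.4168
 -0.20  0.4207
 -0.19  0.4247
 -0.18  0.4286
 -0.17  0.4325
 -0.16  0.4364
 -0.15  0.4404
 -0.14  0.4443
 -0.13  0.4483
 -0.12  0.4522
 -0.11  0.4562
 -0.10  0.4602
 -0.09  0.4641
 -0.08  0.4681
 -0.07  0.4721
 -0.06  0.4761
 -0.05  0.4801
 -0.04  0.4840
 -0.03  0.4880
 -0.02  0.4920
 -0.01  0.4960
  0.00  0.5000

σ√T = 0.45·√0.75 = 0.3897
d₁ = [ln(270/290) + (0.032 − 0.059 + 0.45²/2)·0.75] / 0.3897 = [-0.0715 + 0.0557] / 0.3897 = -0.0405 which rounds to -0.04
d₂ = d₁ − σ√T = -0.0405 − 0.3897 = -0.4302 which rounds to -0.43
e^(−qT) = e^(−0.059·0.75) = 0.9567;  e^(−rT) = e^(−0.032·0.75) = 0.9763
C = 270·0.9567·N(-0.04) − 290·0.9763·N(-0.43) = 270·0.9567·0.4840 − 290·0.9763·0.3336 = 125.0216 − 94.4512 = 30.5704

$30.57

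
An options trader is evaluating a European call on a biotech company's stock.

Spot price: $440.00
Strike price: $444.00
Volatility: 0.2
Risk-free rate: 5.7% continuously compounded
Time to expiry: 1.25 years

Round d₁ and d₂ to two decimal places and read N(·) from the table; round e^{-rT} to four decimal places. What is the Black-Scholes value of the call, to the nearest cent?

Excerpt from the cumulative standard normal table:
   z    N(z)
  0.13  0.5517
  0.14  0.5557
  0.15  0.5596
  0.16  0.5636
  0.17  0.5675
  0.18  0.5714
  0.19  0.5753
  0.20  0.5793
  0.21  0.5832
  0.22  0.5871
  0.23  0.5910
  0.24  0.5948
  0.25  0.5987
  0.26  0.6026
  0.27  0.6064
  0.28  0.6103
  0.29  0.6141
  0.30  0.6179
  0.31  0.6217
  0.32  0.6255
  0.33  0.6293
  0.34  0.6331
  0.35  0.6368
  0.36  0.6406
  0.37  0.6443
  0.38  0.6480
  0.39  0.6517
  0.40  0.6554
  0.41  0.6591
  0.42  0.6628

σ√T = 0.2·√1.25 = 0.2236
d₁ = [ln(440/444) + (0.057 + 0.2²/2)·1.25] / 0.2236 = [-0.0090 + 0.0963] / 0.2236 = 0.3900 which rounds to 0.39
d₂ = d₁ − σ√T = 0.3900 − 0.2236 = 0.1664 which rounds to 0.17
e^(−rT) = e^(−0.057·1.25) = 0.9312
N(d₁) = N(0.39) = 0.6517;  N(d₂) = N(0.17) = 0.5675
C = 440·0.6517 − 444·0.9312·0.5675 = 286.7480 − 234.6345 = 52.1135

$52.11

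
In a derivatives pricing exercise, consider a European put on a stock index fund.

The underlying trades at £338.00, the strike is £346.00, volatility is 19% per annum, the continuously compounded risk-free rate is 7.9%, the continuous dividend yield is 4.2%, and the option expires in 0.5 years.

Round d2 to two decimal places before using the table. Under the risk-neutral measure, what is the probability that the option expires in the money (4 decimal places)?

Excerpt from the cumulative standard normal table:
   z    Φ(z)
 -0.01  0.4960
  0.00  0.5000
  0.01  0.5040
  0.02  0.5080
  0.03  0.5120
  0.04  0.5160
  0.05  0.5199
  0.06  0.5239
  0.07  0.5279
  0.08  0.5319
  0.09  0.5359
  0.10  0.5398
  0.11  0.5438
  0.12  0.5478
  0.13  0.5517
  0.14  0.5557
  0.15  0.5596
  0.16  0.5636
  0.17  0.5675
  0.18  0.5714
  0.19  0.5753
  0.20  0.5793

σ√T = 0.19 × 0.7071 = 0.1344
ln(S/K) + (r − q + σ²/2)T = ln(338/346) + (0.079 − 0.042 + 0.19²/2)·0.5 = -0.0234 + 0.0275 = 0.0041
d₁ = 0.0041 / 0.1344 = 0.0308 which rounds to 0.03
d₂ = d₁ − σ√T = 0.0308 − 0.1344 = -0.1036 which rounds to -0.10
Risk-neutral Pr[S_T < K] = N(−d₂) = N(0.10) = 0.5398

0.5398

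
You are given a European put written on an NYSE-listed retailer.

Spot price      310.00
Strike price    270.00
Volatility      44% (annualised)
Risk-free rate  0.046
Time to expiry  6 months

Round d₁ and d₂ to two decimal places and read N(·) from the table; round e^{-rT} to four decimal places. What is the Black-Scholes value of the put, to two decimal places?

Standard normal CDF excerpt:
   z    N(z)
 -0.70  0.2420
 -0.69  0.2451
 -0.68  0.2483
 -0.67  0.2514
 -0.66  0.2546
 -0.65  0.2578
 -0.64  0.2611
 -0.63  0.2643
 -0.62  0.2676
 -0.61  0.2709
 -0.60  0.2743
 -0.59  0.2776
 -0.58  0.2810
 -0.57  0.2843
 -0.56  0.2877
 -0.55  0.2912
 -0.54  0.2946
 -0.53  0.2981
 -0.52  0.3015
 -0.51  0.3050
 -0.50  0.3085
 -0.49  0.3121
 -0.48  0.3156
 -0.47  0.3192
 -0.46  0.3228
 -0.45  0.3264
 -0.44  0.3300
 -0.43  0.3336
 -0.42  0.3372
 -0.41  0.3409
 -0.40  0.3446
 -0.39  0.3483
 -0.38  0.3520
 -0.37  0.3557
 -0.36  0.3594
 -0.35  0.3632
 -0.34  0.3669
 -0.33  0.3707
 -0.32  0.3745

16.90

σ√T = 0.44 × 0.7071 = 0.3111
ln(S/K) + (r + σ²/2)T = ln(310/270) + (0.046 + 0.44²/2)·0.5 = 0.1382 + 0.0714 = 0.2096
d₁ = 0.2096 / 0.3111 = 0.6735 ⇒ 0.67
d₂ = d₁ − σ√T = 0.6735 − 0.3111 = 0.3624 ⇒ 0.36
e^(−rT) = e^(−0.046·0.5) = 0.9773
N(−d₂) = N(-0.36) = 0.3594;  N(−d₁) = N(-0.67) = 0.2514
P = 270·0.9773·0.3594 − 310·0.2514 = 94.8352 − 77.9340 = 16.9012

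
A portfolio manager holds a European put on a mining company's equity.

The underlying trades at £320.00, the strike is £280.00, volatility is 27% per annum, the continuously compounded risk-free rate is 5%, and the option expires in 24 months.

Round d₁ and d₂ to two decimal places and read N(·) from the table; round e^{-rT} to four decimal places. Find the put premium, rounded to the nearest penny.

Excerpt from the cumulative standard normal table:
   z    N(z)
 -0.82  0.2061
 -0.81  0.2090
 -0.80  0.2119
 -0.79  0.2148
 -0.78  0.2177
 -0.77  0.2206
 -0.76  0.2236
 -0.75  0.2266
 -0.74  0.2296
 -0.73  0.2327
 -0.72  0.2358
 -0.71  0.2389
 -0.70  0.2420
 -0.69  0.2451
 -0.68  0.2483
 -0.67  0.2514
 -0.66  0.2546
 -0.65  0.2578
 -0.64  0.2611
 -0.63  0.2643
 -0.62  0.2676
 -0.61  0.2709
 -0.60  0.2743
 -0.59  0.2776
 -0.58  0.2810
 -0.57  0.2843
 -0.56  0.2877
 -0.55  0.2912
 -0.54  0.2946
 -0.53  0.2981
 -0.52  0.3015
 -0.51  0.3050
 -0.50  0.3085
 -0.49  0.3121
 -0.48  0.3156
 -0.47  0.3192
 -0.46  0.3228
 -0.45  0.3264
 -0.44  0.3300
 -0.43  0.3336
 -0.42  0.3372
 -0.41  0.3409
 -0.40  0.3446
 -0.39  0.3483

£17.62

T = 2;  σ√T = 0.3818
d₁ = [ln(320/280) + (0.05 + ½·0.27²)·2] / (σ√T) = (0.1335 + 0.1729) / 0.3818 = 0.8025 ≈ 0.80
d₂ = 0.8025 − 0.3818 = 0.4207 ≈ 0.42
e^(−rT) = e^(−0.05·2) = 0.9048
N(−d₂) = N(-0.42) = 0.3372;  N(−d₁) = N(-0.80) = 0.2119
P = 280·0.9048·0.3372 − 320·0.2119 = 85.4276 − 67.8080 = 17.6196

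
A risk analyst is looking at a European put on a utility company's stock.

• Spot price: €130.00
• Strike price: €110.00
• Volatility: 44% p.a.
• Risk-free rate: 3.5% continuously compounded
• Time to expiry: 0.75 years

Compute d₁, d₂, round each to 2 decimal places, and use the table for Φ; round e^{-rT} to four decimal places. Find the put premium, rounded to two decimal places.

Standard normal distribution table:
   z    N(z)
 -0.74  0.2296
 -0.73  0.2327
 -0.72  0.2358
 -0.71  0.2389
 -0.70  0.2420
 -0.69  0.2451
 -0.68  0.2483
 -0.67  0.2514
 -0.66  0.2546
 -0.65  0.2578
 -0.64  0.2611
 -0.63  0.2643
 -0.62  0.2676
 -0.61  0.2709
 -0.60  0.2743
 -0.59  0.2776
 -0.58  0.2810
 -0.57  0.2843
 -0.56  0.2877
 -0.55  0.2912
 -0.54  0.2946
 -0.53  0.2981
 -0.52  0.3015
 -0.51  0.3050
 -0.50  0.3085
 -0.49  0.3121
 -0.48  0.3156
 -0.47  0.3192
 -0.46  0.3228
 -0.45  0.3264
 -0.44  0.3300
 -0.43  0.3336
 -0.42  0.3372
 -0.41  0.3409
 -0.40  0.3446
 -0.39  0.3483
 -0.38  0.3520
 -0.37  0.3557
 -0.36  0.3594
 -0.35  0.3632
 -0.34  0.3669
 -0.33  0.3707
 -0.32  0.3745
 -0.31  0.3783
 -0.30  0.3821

€8.67

T = 0.75;  σ√T = 0.3811
ln(S/K) + (r + σ²/2)T = ln(130/110) + (0.035 + 0.44²/2)·0.75 = 0.1671 + 0.0988 = 0.2659
d₁ = 0.2659 / 0.3811 = 0.6978 → 0.70
d₂ = d₁ − σ√T = 0.6978 − 0.3811 = 0.3168 → 0.32
e^(−rT) = e^(−0.035·0.75) = 0.9741
N(−d₂) = N(-0.32) = 0.3745;  N(−d₁) = N(-0.70) = 0.2420
P = 110·0.9741·0.3745 − 130·0.2420 = 40.1280 − 31.4600 = 8.6680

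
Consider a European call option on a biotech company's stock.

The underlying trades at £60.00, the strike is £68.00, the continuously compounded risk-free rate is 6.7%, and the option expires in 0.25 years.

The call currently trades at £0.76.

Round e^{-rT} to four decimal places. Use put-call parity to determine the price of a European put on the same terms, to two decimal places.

£7.63

exp(−rT) = exp(−0.067·0.25) = 0.9834
Put-call parity: C − P = S − K·e^(−rT) = 60 − 68·0.9834 = 60 − 66.8712 = -6.8712
P = C − (C − P) = 0.76 − (-6.8712) = 7.6312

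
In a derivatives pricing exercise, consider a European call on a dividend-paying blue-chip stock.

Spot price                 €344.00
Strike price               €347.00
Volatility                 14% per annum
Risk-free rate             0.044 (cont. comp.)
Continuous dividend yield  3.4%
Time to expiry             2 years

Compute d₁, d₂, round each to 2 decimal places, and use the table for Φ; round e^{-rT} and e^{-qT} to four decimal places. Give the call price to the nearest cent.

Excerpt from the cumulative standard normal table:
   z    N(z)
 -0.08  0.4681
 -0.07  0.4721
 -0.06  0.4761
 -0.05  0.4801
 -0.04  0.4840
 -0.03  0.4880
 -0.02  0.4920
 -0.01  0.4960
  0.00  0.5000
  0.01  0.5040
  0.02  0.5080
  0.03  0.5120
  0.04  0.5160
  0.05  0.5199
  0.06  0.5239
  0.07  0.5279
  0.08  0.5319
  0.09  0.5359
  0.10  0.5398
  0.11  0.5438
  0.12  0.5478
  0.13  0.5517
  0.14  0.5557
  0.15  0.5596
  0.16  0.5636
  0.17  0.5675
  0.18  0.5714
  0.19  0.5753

€27.33

σ√T = 0.14·√2 = 0.1980
d₁ = [ln(344/347) + (0.044 − 0.034 + ½·0.14²)·2] / (σ√T) = (-0.0087 + 0.0396) / 0.1980 = 0.1562 → 0.16
d₂ = 0.1562 − 0.1980 = -0.0418 → -0.04
e^(−qT) = e^(−0.034·2) = 0.9343;  e^(−rT) = e^(−0.044·2) = 0.9158
C = 344·0.9343·N(0.16) − 347·0.9158·N(-0.04) = 344·0.9343·0.5636 − 347·0.9158·0.4840 = 181.1406 − 153.8068 = 27.3338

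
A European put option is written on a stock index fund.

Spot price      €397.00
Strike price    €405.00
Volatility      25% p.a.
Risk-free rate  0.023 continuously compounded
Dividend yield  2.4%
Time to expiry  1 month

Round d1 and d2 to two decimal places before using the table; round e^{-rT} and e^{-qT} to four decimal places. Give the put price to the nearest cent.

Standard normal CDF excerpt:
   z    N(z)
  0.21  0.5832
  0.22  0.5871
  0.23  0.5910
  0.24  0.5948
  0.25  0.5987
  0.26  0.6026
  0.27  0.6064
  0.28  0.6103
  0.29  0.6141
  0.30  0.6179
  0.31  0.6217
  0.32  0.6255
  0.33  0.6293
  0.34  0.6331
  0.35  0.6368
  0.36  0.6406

σ√T = 0.25·√0.08333 = 0.0722
d₁ = [ln(397/405) + (0.023 − 0.024 + 0.25²/2)·0.08333] / 0.0722 = [-0.0200 + 0.0025] / 0.0722 = -0.2415 → -0.24
d₂ = d₁ − σ√T = -0.2415 − 0.0722 = -0.3137 → -0.31
e^(−qT) = e^(−0.024·0.08333) = 0.9980;  e^(−rT) = e^(−0.023·0.08333) = 0.9981
N(−d₂) = N(0.31) = 0.6217;  N(−d₁) = N(0.24) = 0.5948
P = 405·0.9981·0.6217 − 397·0.9980·0.5948 = 251.3101 − 235.6633 = 15.6468

€15.65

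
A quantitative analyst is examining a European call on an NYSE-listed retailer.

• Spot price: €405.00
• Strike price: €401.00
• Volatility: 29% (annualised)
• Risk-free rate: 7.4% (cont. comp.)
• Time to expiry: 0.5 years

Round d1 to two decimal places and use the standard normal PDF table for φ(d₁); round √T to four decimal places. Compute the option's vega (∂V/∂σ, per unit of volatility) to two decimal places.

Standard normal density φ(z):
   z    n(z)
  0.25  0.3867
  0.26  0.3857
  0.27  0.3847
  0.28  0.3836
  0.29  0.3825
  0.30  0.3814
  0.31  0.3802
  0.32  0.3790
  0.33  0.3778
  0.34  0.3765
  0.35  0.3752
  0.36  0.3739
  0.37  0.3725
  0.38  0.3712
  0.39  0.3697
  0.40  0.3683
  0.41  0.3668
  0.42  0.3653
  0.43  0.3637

σ√T = 0.29 × 0.7071 = 0.2051
d₁ = [ln(405/401) + (0.074 + ½·0.29²)·0.5] / (σ√T) = (0.0099 + 0.0580) / 0.2051 = 0.3314 ⇒ 0.33
√T = √0.5 = 0.7071
φ(d₁) = φ(0.33) = 0.3778
vega = S·φ(d₁)·√T = 405·0.3778·0.7071 = 108.1927

108.19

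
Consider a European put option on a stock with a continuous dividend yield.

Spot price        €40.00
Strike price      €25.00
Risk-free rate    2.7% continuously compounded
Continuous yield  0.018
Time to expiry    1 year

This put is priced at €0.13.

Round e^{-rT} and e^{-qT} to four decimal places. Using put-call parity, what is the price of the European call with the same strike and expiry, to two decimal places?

€15.08

e^(−qT) = e^(−0.018·1) = 0.9822;  e^(−rT) = e^(−0.027·1) = 0.9734
Put-call parity: C − P = S·e^(−qT) − K·e^(−rT) = 40·0.9822 − 25·0.9734 = 39.2880 − 24.3350 = 14.9530
C = P + (C − P) = 0.13 + (14.9530) = 15.0830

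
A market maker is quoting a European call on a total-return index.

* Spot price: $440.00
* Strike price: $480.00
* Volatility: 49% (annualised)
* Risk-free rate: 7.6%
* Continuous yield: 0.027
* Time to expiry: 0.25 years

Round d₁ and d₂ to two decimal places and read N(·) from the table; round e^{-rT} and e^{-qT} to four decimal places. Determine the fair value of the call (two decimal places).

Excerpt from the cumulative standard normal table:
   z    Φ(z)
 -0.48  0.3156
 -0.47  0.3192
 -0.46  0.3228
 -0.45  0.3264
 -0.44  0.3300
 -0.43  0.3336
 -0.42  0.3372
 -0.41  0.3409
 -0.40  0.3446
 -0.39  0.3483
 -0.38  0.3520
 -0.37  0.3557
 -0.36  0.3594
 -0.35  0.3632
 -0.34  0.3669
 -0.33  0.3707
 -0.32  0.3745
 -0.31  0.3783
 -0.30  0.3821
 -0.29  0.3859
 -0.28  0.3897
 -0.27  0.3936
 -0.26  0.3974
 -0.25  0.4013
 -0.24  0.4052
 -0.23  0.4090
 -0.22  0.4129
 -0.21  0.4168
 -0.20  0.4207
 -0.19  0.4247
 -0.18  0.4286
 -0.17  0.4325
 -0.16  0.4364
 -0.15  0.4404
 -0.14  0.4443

$30.20

σ√T = 0.49·√0.25 = 0.2450
d₁ = [ln(440/480) + (0.076 − 0.027 + 0.49²/2)·0.25] / 0.2450 = [-0.0870 + 0.0423] / 0.2450 = -0.1826 ⇒ -0.18
d₂ = d₁ − σ√T = -0.1826 − 0.2450 = -0.4276 ⇒ -0.43
e^(−qT) = e^(−0.027·0.25) = 0.9933;  e^(−rT) = e^(−0.076·0.25) = 0.9812
N(d₁) = N(-0.18) = 0.4286;  N(d₂) = N(-0.43) = 0.3336
C = 440·0.9933·0.4286 − 480·0.9812·0.3336 = 187.3205 − 157.1176 = 30.2029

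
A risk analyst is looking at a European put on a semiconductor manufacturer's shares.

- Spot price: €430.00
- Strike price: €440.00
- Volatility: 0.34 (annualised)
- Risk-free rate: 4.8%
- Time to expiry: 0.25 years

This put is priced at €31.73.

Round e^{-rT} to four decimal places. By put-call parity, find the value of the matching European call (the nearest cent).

e^(−rT) = e^(−0.048·0.25) = 0.9881
Put-call parity: C − P = S − K·e^(−rT) = 430 − 440·0.9881 = 430 − 434.7640 = -4.7640
C = P + (C − P) = 31.73 + (-4.7640) = 26.9660

€26.97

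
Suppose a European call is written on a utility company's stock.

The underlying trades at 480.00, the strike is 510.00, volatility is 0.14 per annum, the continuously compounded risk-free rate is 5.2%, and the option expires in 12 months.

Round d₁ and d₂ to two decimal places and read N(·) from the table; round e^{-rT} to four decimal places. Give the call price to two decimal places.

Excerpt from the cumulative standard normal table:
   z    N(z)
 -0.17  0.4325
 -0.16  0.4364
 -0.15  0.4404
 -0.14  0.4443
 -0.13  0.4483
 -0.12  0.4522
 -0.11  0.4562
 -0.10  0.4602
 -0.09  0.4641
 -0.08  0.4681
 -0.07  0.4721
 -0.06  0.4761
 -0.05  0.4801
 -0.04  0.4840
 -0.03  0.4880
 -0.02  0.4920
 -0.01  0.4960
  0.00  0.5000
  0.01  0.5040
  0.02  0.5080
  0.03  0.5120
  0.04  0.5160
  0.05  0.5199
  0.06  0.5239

T = 1;  σ√T = 0.1400
d₁ = [ln(480/510) + (0.052 + 0.14²/2)·1] / 0.1400 = [-0.0606 + 0.0618] / 0.1400 = 0.0084 → 0.01
d₂ = d₁ − σ√T = 0.0084 − 0.1400 = -0.1316 → -0.13
exp(−rT) = exp(−0.052·1) = 0.9493
N(d₁) = N(0.01) = 0.5040;  N(d₂) = N(-0.13) = 0.4483
C = 480·0.5040 − 510·0.9493·0.4483 = 241.9200 − 217.0413 = 24.8787

24.88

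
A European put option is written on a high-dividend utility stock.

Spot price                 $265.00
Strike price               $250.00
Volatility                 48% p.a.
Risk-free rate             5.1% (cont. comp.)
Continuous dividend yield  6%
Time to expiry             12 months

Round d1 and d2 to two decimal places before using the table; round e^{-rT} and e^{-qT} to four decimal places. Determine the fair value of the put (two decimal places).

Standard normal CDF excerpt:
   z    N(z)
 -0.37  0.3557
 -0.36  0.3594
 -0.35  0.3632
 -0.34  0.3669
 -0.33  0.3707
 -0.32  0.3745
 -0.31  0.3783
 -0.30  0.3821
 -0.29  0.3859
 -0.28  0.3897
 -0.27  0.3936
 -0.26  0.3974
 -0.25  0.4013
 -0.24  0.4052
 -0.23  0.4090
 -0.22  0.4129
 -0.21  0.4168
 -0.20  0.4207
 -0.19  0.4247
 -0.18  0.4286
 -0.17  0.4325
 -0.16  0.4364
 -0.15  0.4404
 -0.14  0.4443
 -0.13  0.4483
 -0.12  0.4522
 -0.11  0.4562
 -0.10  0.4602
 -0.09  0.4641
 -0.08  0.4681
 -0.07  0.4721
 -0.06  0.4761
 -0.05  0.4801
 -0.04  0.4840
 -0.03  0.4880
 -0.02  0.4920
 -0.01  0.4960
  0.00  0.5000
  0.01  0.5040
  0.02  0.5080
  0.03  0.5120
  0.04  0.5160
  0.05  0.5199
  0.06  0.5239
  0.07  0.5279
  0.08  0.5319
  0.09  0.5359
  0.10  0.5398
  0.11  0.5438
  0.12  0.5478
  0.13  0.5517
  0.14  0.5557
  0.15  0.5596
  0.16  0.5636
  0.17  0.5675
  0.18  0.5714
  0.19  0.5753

$40.45

σ√T = 0.48 × 1.0000 = 0.4800
ln(S/K) + (r − q + σ²/2)T = ln(265/250) + (0.051 − 0.06 + 0.48²/2)·1 = 0.0583 + 0.1062 = 0.1645
d₁ = 0.1645 / 0.4800 = 0.3426 ≈ 0.34
d₂ = d₁ − σ√T = 0.3426 − 0.4800 = -0.1374 ≈ -0.14
e^(−qT) = e^(−0.06·1) = 0.9418;  e^(−rT) = e^(−0.051·1) = 0.9503
N(−d₂) = N(0.14) = 0.5557;  N(−d₁) = N(-0.34) = 0.3669
P = 250·0.9503·0.5557 − 265·0.9418·0.3669 = 132.0204 − 91.5698 = 40.4506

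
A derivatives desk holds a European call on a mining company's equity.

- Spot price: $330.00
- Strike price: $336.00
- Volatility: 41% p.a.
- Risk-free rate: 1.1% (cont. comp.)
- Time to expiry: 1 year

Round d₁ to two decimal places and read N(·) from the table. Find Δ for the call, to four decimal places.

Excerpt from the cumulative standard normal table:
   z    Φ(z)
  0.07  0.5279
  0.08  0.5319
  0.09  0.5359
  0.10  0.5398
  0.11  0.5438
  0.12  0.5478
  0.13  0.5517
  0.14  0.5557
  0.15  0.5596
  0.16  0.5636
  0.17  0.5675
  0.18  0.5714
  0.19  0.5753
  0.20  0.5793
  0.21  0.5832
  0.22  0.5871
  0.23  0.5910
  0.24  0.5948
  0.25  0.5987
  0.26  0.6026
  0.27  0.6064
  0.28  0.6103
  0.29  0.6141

0.5753

T = 1;  σ√T = 0.4100
d₁ = [ln(330/336) + (0.011 + ½·0.41²)·1] / (σ√T) = (-0.0180 + 0.0950) / 0.4100 = 0.1879 → 0.19
N(d₁) = N(0.19) = 0.5753
Δ_call = N(d₁) = 0.5753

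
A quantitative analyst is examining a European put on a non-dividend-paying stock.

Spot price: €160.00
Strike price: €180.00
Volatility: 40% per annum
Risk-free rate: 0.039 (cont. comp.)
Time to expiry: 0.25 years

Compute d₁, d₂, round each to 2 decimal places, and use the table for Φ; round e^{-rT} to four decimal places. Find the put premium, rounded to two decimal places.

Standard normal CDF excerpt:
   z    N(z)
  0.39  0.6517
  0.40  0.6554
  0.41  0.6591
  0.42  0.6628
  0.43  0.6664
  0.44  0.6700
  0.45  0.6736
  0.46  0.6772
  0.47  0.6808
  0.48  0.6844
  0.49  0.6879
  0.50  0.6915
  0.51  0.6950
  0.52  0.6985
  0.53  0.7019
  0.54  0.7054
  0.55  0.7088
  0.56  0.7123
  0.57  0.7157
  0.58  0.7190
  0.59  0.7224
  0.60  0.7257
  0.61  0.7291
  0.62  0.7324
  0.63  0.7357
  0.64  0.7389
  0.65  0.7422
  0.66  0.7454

€24.51

σ√T = 0.4·√0.25 = 0.2000
d₁ = [ln(160/180) + (0.039 + ½·0.4²)·0.25] / (σ√T) = (-0.1178 + 0.0298) / 0.2000 = -0.4402 ≈ -0.44
d₂ = -0.4402 − 0.2000 = -0.6402 ≈ -0.64
e^(−rT) = e^(−0.039·0.25) = 0.9903
N(−d₂) = N(0.64) = 0.7389;  N(−d₁) = N(0.44) = 0.6700
P = 180·0.9903·0.7389 − 160·0.6700 = 131.7119 − 107.2000 = 24.5119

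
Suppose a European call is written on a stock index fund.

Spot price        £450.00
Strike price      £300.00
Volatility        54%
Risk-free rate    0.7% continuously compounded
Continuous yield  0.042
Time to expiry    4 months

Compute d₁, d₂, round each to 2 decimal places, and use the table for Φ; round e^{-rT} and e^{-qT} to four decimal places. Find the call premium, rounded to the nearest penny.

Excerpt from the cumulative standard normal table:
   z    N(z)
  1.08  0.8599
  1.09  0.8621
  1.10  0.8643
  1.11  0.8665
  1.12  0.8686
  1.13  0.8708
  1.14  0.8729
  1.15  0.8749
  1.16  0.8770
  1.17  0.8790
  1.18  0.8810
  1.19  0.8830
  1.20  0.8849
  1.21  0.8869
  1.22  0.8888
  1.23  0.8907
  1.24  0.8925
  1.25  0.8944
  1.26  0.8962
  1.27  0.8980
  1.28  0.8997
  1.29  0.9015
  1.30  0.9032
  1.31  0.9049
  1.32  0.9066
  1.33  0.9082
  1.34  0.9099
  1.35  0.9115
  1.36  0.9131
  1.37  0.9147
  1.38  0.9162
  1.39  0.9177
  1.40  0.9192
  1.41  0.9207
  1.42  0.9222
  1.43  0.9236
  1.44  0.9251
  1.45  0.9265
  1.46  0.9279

£149.87

σ√T = 0.54·√0.3333 = 0.3118
d₁ = [ln(450/300) + (0.007 − 0.042 + 0.54²/2)·0.3333] / 0.3118 = [0.4055 + 0.0369] / 0.3118 = 1.4190 ≈ 1.42
d₂ = d₁ − σ√T = 1.4190 − 0.3118 = 1.1072 ≈ 1.11
exp(−qT) = exp(−0.042·0.3333) = 0.9861;  exp(−rT) = exp(−0.007·0.3333) = 0.9977
N(d₁) = N(1.42) = 0.9222;  N(d₂) = N(1.11) = 0.8665
C = 450·0.9861·0.9222 − 300·0.9977·0.8665 = 409.2216 − 259.3521 = 149.8695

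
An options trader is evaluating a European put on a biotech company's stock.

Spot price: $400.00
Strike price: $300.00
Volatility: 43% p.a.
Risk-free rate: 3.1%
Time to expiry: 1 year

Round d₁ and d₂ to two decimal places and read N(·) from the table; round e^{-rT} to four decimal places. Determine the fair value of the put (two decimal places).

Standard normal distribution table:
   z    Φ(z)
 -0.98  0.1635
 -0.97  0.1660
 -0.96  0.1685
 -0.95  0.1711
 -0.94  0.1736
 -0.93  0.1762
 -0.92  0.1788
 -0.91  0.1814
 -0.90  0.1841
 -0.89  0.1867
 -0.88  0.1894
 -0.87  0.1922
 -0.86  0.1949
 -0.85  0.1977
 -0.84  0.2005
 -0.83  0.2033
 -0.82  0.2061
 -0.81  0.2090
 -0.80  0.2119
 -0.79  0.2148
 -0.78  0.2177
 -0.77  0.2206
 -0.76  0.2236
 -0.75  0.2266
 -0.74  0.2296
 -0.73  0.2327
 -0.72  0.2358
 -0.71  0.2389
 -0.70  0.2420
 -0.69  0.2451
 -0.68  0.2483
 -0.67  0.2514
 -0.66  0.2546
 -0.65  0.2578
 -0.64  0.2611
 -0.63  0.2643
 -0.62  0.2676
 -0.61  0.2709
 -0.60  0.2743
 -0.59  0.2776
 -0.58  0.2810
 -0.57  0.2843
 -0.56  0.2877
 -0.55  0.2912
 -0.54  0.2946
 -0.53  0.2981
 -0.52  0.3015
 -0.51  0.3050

σ√T = 0.43 × 1.0000 = 0.4300
d₁ = [ln(400/300) + (0.031 + 0.43²/2)·1] / 0.4300 = [0.2877 + 0.1234] / 0.4300 = 0.9561 which rounds to 0.96
d₂ = d₁ − σ√T = 0.9561 − 0.4300 = 0.5261 which rounds to 0.53
e^(−rT) = e^(−0.031·1) = 0.9695
N(−d₂) = N(-0.53) = 0.2981;  N(−d₁) = N(-0.96) = 0.1685
P = 300·0.9695·0.2981 − 400·0.1685 = 86.7024 − 67.4000 = 19.3024

$19.30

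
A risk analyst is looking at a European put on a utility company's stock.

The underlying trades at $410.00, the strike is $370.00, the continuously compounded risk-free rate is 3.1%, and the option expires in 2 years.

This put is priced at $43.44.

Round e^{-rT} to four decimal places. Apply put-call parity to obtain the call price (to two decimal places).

$105.68

e^(−rT) = e^(−0.031·2) = 0.9399
Put-call parity: C − P = S − K·e^(−rT) = 410 − 370·0.9399 = 410 − 347.7630 = 62.2370
C = P + (C − P) = 43.44 + (62.2370) = 105.6770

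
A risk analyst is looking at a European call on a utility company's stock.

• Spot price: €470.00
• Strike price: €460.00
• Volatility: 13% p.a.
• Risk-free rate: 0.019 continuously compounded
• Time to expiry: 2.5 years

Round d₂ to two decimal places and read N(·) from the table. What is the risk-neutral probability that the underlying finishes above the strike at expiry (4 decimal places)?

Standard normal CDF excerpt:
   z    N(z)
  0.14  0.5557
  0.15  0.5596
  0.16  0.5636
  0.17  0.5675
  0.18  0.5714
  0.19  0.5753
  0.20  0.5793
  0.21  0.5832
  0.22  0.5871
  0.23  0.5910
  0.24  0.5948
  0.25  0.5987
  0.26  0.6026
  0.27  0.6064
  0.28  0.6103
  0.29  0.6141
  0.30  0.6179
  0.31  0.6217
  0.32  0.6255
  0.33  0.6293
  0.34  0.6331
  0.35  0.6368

T = 2.5;  σ√T = 0.2055
ln(S/K) + (r + σ²/2)T = ln(470/460) + (0.019 + 0.13²/2)·2.5 = 0.0215 + 0.0686 = 0.0901
d₁ = 0.0901 / 0.2055 = 0.4385 ⇒ 0.44
d₂ = d₁ − σ√T = 0.4385 − 0.2055 = 0.2329 ⇒ 0.23
Pr(exercise) under Q = N(d₂) = 0.5910

0.5910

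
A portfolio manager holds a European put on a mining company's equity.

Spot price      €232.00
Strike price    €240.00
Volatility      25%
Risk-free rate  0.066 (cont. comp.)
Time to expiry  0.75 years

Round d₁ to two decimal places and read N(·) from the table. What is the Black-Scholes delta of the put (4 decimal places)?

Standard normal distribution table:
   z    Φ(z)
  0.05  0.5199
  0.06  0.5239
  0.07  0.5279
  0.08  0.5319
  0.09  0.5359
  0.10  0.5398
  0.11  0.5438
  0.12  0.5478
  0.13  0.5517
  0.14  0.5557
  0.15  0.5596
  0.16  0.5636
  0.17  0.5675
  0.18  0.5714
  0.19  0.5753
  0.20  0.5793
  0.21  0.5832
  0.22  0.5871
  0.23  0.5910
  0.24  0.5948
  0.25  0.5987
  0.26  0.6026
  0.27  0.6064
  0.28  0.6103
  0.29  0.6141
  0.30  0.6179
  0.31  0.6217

σ√T = 0.25 × 0.8660 = 0.2165
d₁ = [ln(232/240) + (0.066 + 0.25²/2)·0.75] / 0.2165 = [-0.0339 + 0.0729] / 0.2165 = 0.1803 ≈ 0.18
N(d₁) = N(0.18) = 0.5714
Δ_put = N(d₁) − 1 = 0.5714 − 1 = -0.4286

-0.4286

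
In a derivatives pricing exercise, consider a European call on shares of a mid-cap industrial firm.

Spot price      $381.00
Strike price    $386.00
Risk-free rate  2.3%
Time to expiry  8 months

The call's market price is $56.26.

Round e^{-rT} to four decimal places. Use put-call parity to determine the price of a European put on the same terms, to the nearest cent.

$55.39

e^(−rT) = e^(−0.023·0.6667) = 0.9848
Put-call parity: C − P = S − K·e^(−rT) = 381 − 386·0.9848 = 381 − 380.1328 = 0.8672
P = C − (C − P) = 56.26 − (0.8672) = 55.3928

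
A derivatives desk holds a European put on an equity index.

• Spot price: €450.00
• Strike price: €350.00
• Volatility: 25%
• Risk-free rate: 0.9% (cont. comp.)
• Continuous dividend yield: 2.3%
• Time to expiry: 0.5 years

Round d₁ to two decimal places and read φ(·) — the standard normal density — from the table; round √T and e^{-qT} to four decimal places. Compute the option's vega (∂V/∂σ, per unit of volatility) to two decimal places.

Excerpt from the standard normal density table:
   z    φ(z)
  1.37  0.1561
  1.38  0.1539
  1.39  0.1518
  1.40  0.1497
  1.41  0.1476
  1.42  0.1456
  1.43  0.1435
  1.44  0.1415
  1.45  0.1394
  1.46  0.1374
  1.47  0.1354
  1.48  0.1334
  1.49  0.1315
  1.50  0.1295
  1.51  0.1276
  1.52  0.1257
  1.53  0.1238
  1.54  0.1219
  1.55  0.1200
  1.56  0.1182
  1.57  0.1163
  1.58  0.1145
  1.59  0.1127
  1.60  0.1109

42.59

T = 0.5;  σ√T = 0.1768
d₁ = [ln(450/350) + (0.009 − 0.023 + 0.25²/2)·0.5] / 0.1768 = [0.2513 + 0.0086] / 0.1768 = 1.4704 → 1.47
√T = √0.5 = 0.7071
φ(d₁) = φ(1.47) = 0.1354
exp(−qT) = exp(−0.023·0.5) = 0.9886
vega = S·exp(−qT)·φ(d₁)·√T = 450·0.9886·0.1354·0.7071 = 42.5924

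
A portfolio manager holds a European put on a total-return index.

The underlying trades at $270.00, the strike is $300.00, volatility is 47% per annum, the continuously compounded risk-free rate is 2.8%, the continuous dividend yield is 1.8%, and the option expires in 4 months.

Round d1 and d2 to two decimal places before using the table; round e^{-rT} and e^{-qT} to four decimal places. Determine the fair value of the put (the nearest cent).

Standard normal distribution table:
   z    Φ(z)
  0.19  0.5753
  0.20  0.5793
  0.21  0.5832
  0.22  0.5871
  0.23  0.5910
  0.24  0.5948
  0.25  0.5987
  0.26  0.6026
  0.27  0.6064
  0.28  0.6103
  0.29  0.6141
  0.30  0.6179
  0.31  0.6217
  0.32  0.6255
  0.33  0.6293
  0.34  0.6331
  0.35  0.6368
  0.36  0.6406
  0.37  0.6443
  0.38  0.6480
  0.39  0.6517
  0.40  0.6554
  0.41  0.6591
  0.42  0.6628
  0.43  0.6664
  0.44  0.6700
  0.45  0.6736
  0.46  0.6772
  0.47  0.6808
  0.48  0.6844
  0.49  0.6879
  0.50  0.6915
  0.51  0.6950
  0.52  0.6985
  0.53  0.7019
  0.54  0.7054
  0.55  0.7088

σ√T = 0.47 × 0.5774 = 0.2714
ln(S/K) + (r − q + σ²/2)T = ln(270/300) + (0.028 − 0.018 + 0.47²/2)·0.3333 = -0.1054 + 0.0401 = -0.0652
d₁ = -0.0652 / 0.2714 = -0.2403 ≈ -0.24
d₂ = d₁ − σ√T = -0.2403 − 0.2714 = -0.5117 ≈ -0.51
e^(−qT) = e^(−0.018·0.3333) = 0.9940;  e^(−rT) = e^(−0.028·0.3333) = 0.9907
N(−d₂) = N(0.51) = 0.6950;  N(−d₁) = N(0.24) = 0.5948
P = 300·0.9907·0.6950 − 270·0.9940·0.5948 = 206.5609 − 159.6324 = 46.9285

$46.93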